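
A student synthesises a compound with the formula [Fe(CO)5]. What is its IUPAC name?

There is no counter-ion, so the complex is neutral overall.
Ligand charges: 5×carbonyl (neutral); total 0. So Fe + (0) = 0, giving Fe = 0.

pentacarbonyliron(0)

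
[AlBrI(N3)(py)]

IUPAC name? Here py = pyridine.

There is no counter-ion, so the complex is neutral overall.
Ligand charges: 1×bromo (-1 each), 1×iodo (-1 each), 1×pyridine (neutral), 1×azido (-1 each); total -3. So Al + (-3) = 0, giving Al = +3.
Ligands are named alphabetically: azido before bromo before iodo before pyridine.

azidobromoiodo(pyridine)aluminium(III)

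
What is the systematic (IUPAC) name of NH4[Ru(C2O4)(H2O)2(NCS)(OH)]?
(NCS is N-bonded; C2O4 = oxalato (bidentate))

The 1 ammonium counter-ion carries a total charge of +1, so each complex ion is 1−.
Ligand charges: 1×isothiocyanato (-1 each), 1×hydroxo (-1 each), 2×aqua (neutral), 1×oxalato (-2 each); total -4. So Ru + (-4) = 1−, giving Ru = +3.
Ligands are named alphabetically: aqua before hydroxo before isothiocyanato before oxalato.
The complex ion is anionic, so ruthenium takes the -ate form ruthenate(III).

ammonium diaquahydroxoisothiocyanatooxalatoruthenate(III)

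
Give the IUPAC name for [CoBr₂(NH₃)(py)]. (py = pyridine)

amminedibromo(pyridine)cobalt(II)

There is no counter-ion, so the complex is neutral overall.
Ligand charges: 1×pyridine (neutral), 2×bromo (-1 each), 1×ammine (neutral); total -2. So Co + (-2) = 0, giving Co = +2.
Ligands are named alphabetically: ammine before bromo before pyridine.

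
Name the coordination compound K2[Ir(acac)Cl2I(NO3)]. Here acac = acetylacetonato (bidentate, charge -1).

The 2 potassium counter-ions carry a total charge of +2, so each complex ion is 2−.
Ligand charges: 1×acetylacetonato (-1 each), 2×chloro (-1 each), 1×iodo (-1 each), 1×nitrato (-1 each); total -5. So Ir + (-5) = 2−, giving Ir = +3.
The complex ion is anionic, so iridium takes the -ate form iridate(III).

potassium (acetylacetonato)dichloroiodonitratoiridate(III)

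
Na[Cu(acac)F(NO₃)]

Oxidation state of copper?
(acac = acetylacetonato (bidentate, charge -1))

1 sodium outside the brackets (+1 each) → the complex ion is 1−.
Ligand charges: 1×NO3 = -1; 1×F = -1; 1×acac = -1; sum -3.
Cu + (-3) = 1− ⇒ Cu is +2.

+2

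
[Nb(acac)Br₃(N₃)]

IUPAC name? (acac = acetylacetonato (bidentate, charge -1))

There is no counter-ion, so the complex is neutral overall.
Ligand charges: 1×acetylacetonato (-1 each), 3×bromo (-1 each), 1×azido (-1 each); total -5. So Nb + (-5) = 0, giving Nb = +5.
Ligands are named alphabetically: acetylacetonato before azido before bromo.

(acetylacetonato)azidotribromoniobium(V)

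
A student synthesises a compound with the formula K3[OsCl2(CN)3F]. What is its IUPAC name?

potassium dichlorotricyanofluoroosmate(III)

The 3 potassium counter-ions carry a total charge of +3, so each complex ion is 3−.
Ligand charges: 3×cyano (-1 each), 1×fluoro (-1 each), 2×chloro (-1 each); total -6. So Os + (-6) = 3−, giving Os = +3.
Ligands are named alphabetically: chloro before cyano before fluoro.
The complex ion is anionic, so osmium takes the -ate form osmate(III).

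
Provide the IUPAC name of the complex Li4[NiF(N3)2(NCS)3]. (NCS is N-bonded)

The 4 lithium counter-ions carry a total charge of +4, so each complex ion is 4−.
Ligand charges: 2×azido (-1 each), 1×fluoro (-1 each), 3×isothiocyanato (-1 each); total -6. So Ni + (-6) = 4−, giving Ni = +2.
Ligands are named alphabetically: azido before fluoro before isothiocyanato.
The complex ion is anionic, so nickel takes the -ate form nickelate(II).

lithium diazidofluorotriisothiocyanatonickelate(II)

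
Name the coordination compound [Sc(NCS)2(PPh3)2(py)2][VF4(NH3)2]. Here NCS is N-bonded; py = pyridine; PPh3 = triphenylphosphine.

diisothiocyanatobis(pyridine)bis(triphenylphosphine)scandium(III) diamminetetrafluorovanadate(III)

Scandium is always +3 in its complexes; the cation's ligand charges sum to -2, so the complex cation is 1+.
A 1:1 salt means the anion carries the equal and opposite charge, 1−.
Anion: ligand charges sum to -4; for the ion to be 1−, V = +3.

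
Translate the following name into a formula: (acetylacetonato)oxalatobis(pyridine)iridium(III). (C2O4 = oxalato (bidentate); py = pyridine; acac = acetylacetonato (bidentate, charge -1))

Ligands: 1 oxalato (C2O4, -2), 2 pyridine (py, neutral), 1 acetylacetonato (acac, -1). Ligand charge sum = -3.
With Ir in oxidation state +3, the complex ion is [Ir...].

[Ir(acac)(C2O4)(py)2]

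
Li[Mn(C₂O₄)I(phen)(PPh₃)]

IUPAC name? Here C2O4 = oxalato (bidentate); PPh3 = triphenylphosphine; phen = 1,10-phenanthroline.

lithium iodooxalato(1,10-phenanthroline)(triphenylphosphine)manganate(II)

The 1 lithium counter-ion carries a total charge of +1, so each complex ion is 1−.
Ligand charges: 1×oxalato (-2 each), 1×iodo (-1 each), 1×triphenylphosphine (neutral), 1×1,10-phenanthroline (neutral); total -3. So Mn + (-3) = 1−, giving Mn = +2.
Ligands are named alphabetically: iodo before oxalato before phenanthroline before triphenylphosphine.
The complex ion is anionic, so manganese takes the -ate form manganate(II).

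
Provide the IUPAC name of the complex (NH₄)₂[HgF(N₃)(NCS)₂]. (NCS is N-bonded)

The 2 ammonium counter-ions carry a total charge of +2, so each complex ion is 2−.
Ligand charges: 1×fluoro (-1 each), 2×isothiocyanato (-1 each), 1×azido (-1 each); total -4. So Hg + (-4) = 2−, giving Hg = +2.
Ligands are named alphabetically: azido before fluoro before isothiocyanato.
The complex ion is anionic, so mercury takes the -ate form mercurate(II).

ammonium azidofluorodiisothiocyanatomercurate(II)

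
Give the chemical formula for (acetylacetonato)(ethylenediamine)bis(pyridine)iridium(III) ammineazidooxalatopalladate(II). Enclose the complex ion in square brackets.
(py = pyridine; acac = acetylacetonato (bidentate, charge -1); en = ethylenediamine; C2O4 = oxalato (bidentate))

[Ir(acac)(en)(py)2][Pd(C2O4)(N3)(NH3)]2

Cation [Ir…]: ligand charges -1, Ir(III) ⇒ ion charge 2+.
Anion [Pd…]: ligand charges -3, Pd(II) ⇒ ion charge 1−.
One 2+ cation requires 2 of the 1− anion.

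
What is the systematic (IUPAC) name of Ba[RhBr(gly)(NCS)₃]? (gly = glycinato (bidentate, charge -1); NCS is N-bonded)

The 1 barium counter-ion carries a total charge of +2, so each complex ion is 2−.
Ligand charges: 1×glycinato (-1 each), 3×isothiocyanato (-1 each), 1×bromo (-1 each); total -5. So Rh + (-5) = 2−, giving Rh = +3.
Ligands are named alphabetically: bromo before glycinato before isothiocyanato.
The complex ion is anionic, so rhodium takes the -ate form rhodate(III).

barium bromo(glycinato)triisothiocyanatorhodate(III)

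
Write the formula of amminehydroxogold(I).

Ligands: 1 hydroxo (OH, -1), 1 ammine (NH3, neutral). Ligand charge sum = -1.
With Au in oxidation state +1, the complex ion is [Au...].

[Au(NH3)(OH)]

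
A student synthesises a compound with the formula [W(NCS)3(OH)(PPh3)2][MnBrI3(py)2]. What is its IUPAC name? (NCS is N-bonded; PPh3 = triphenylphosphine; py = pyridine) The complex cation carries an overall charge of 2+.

Both ions are complex: the cation is named first with the plain metal name, the anion second with the -ate form; each ion's ligands are alphabetised independently.
The complex cation is given as 2+; its ligand charges sum to -4, so W = +6.
A 1:1 salt means the anion carries the equal and opposite charge, 2−.
Anion: ligand charges sum to -4; for the ion to be 2−, Mn = +2.

hydroxotriisothiocyanatobis(triphenylphosphine)tungsten(VI) bromotriiodobis(pyridine)manganate(II)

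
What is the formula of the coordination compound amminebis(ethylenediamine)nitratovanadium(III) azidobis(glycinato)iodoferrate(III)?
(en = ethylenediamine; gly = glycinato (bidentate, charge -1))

[V(en)2(NH3)(NO3)][Fe(gly)2I(N3)]2

Cation [V…]: ligand charges -1, V(III) ⇒ ion charge 2+.
Anion [Fe…]: ligand charges -4, Fe(III) ⇒ ion charge 1−.
One 2+ cation requires 2 of the 1− anion.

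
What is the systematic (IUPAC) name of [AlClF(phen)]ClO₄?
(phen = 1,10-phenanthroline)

The 1 perchlorate counter-ion carries a total charge of -1, so each complex ion is 1+.
Ligand charges: 1×chloro (-1 each), 1×1,10-phenanthroline (neutral), 1×fluoro (-1 each); total -2. So Al + (-2) = 1+, giving Al = +3.
Ligands are named alphabetically: chloro before fluoro before phenanthroline.

chlorofluoro(1,10-phenanthroline)aluminium(III) perchlorate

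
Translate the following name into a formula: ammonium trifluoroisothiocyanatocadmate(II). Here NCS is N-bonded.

Ligands: 1 isothiocyanato (NCS, -1), 3 fluoro (F, -1). Ligand charge sum = -4.
With Cd in oxidation state +2, the complex ion is [Cd...]^2−.
Charge balance with ammonium (+1) requires 1 complex ion per 2 ammonium.

(NH4)2[CdF3(NCS)]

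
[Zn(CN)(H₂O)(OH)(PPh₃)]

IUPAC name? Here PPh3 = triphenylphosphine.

aquacyanohydroxo(triphenylphosphine)zinc(II)

There is no counter-ion, so the complex is neutral overall.
Ligand charges: 1×cyano (-1 each), 1×triphenylphosphine (neutral), 1×aqua (neutral), 1×hydroxo (-1 each); total -2. So Zn + (-2) = 0, giving Zn = +2.
Ligands are named alphabetically: aqua before cyano before hydroxo before triphenylphosphine.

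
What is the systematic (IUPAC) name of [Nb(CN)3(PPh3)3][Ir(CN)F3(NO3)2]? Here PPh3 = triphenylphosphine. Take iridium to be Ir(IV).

tricyanotris(triphenylphosphine)niobium(V) cyanotrifluorodinitratoiridate(IV)

Both ions are complex: the cation is named first with the plain metal name, the anion second with the -ate form; each ion's ligands are alphabetised independently.
Ir is given as +4; the anion's ligand charges sum to -6, so the complex anion is 2−.
A 1:1 salt means the cation carries the equal and opposite charge, 2+.
Cation: ligand charges sum to -3; for the ion to be 2+, Nb = +5.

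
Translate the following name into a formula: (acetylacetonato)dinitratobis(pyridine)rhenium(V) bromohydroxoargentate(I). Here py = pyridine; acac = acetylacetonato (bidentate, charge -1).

[Re(acac)(NO3)2(py)2][AgBr(OH)]2

Cation [Re…]: ligand charges -3, Re(V) ⇒ ion charge 2+.
Anion [Ag…]: ligand charges -2, Ag(I) ⇒ ion charge 1−.
One 2+ cation requires 2 of the 1− anion.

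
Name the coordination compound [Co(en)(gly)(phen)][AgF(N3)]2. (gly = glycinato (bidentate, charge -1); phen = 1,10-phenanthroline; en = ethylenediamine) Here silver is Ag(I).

Ag is given as +1; the anion's ligand charges sum to -2, so the complex anion is 1−.
With 2 anions per cation, the cation must be 2×1 = 2+.
Cation: ligand charges sum to -1; for the ion to be 2+, Co = +3.

(ethylenediamine)(glycinato)(1,10-phenanthroline)cobalt(III) azidofluoroargentate(I)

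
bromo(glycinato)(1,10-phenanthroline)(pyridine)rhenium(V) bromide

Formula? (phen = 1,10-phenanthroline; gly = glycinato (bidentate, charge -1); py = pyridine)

[ReBr(gly)(phen)(py)]Br3

Ligands: 1 bromo (Br, -1), 1 1,10-phenanthroline (phen, neutral), 1 glycinato (gly, -1), 1 pyridine (py, neutral). Ligand charge sum = -2.
With Re in oxidation state +5, the complex ion is [Re...]^3+.
Charge balance with bromide (-1) requires 1 complex ion per 3 bromide.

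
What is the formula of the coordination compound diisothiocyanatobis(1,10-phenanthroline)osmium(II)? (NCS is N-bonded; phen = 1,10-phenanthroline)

Ligands: 2 isothiocyanato (NCS, -1), 2 1,10-phenanthroline (phen, neutral). Ligand charge sum = -2.
With Os in oxidation state +2, the complex ion is [Os...].

[Os(NCS)2(phen)2]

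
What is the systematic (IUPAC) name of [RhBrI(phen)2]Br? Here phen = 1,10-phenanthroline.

The 1 bromide counter-ion carries a total charge of -1, so each complex ion is 1+.
Ligand charges: 1×iodo (-1 each), 2×1,10-phenanthroline (neutral), 1×bromo (-1 each); total -2. So Rh + (-2) = 1+, giving Rh = +3.
Ligands are named alphabetically: bromo before iodo before phenanthroline.

bromoiodobis(1,10-phenanthroline)rhodium(III) bromide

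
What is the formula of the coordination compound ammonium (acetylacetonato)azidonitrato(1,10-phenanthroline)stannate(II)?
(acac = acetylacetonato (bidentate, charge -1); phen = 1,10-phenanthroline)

NH4[Sn(acac)(N3)(NO3)(phen)]

Ligands: 1 azido (N3, -1), 1 nitrato (NO3, -1), 1 acetylacetonato (acac, -1), 1 1,10-phenanthroline (phen, neutral). Ligand charge sum = -3.
With Sn in oxidation state +2, the complex ion is [Sn...]^1−.
Charge balance with ammonium (+1) requires 1 complex ion per 1 ammonium.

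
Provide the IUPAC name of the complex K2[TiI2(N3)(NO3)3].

The 2 potassium counter-ions carry a total charge of +2, so each complex ion is 2−.
Ligand charges: 3×nitrato (-1 each), 1×azido (-1 each), 2×iodo (-1 each); total -6. So Ti + (-6) = 2−, giving Ti = +4.
Ligands are named alphabetically: azido before iodo before nitrato.
The complex ion is anionic, so titanium takes the -ate form titanate(IV).

potassium azidodiiodotrinitratotitanate(IV)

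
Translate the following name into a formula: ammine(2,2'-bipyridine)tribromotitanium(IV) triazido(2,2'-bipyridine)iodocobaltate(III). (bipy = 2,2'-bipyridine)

Cation [Ti…]: ligand charges -3, Ti(IV) ⇒ ion charge 1+.
Anion [Co…]: ligand charges -4, Co(III) ⇒ ion charge 1−.

[Ti(bipy)Br3(NH3)][Co(bipy)I(N3)3]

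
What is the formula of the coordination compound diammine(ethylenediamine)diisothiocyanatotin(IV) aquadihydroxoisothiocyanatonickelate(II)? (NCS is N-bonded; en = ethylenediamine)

[Sn(en)(NCS)2(NH3)2][Ni(H2O)(NCS)(OH)2]2

Cation [Sn…]: ligand charges -2, Sn(IV) ⇒ ion charge 2+.
Anion [Ni…]: ligand charges -3, Ni(II) ⇒ ion charge 1−.
One 2+ cation requires 2 of the 1− anion.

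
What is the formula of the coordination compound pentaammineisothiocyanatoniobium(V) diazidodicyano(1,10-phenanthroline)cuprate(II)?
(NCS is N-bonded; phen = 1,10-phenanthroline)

Cation [Nb…]: ligand charges -1, Nb(V) ⇒ ion charge 4+.
Anion [Cu…]: ligand charges -4, Cu(II) ⇒ ion charge 2−.

[Nb(NCS)(NH3)5][Cu(CN)2(N3)2(phen)]2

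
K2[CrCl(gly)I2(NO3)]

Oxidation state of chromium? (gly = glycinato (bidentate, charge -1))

+3

2 potassium outside the brackets (+1 each) → the complex ion is 2−.
Ligand charges: 1×gly = -1; 1×NO3 = -1; 2×I = -2; 1×Cl = -1; sum -5.
Cr + (-5) = 2− ⇒ Cr is +3.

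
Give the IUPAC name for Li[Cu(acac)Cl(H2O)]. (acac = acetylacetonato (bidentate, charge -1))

lithium (acetylacetonato)aquachlorocuprate(I)

The 1 lithium counter-ion carries a total charge of +1, so each complex ion is 1−.
Ligand charges: 1×chloro (-1 each), 1×acetylacetonato (-1 each), 1×aqua (neutral); total -2. So Cu + (-2) = 1−, giving Cu = +1.
Ligands are named alphabetically: acetylacetonato before aqua before chloro.
The complex ion is anionic, so copper takes the -ate form cuprate(I).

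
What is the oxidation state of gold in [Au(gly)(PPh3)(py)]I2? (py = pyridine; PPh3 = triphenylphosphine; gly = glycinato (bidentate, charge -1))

2 iodide outside the brackets (-1 each) → the complex ion is 2+.
Ligand charges: 1×py neutral; 1×PPh3 neutral; 1×gly = -1; sum -1.
Au + (-1) = 2+ ⇒ Au is +3.

+3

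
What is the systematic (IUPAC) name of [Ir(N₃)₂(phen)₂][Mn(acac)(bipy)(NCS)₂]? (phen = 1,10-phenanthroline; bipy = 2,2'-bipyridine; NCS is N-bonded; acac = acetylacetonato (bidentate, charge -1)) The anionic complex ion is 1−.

diazidobis(1,10-phenanthroline)iridium(III) (acetylacetonato)(2,2'-bipyridine)diisothiocyanatomanganate(II)

Both ions are complex: the cation is named first with the plain metal name, the anion second with the -ate form; each ion's ligands are alphabetised independently.
The complex anion is given as 1−; its ligand charges sum to -3, so Mn = +2.
A 1:1 salt means the cation carries the equal and opposite charge, 1+.
Cation: ligand charges sum to -2; for the ion to be 1+, Ir = +3.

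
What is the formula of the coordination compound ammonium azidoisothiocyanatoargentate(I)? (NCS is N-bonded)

Ligands: 1 isothiocyanato (NCS, -1), 1 azido (N3, -1). Ligand charge sum = -2.
With Ag in oxidation state +1, the complex ion is [Ag...]^1−.
Charge balance with ammonium (+1) requires 1 complex ion per 1 ammonium.

NH4[Ag(N3)(NCS)]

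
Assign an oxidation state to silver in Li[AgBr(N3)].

1 lithium outside the brackets (+1 each) → the complex ion is 1−.
Ligand charges: 1×N3 = -1; 1×Br = -1; sum -2.
Ag + (-2) = 1− ⇒ Ag is +1.

+1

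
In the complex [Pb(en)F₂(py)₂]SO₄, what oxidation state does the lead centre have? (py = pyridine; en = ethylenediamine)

+4

1 sulfate outside the brackets (-2 each) → the complex ion is 2+.
Ligand charges: 2×py neutral; 2×F = -2; 1×en neutral; sum -2.
Pb + (-2) = 2+ ⇒ Pb is +4.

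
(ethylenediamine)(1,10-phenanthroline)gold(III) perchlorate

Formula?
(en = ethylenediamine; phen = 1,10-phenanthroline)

[Au(en)(phen)](ClO4)3

Ligands: 1 ethylenediamine (en, neutral), 1 1,10-phenanthroline (phen, neutral). Ligand charge sum = 0.
With Au in oxidation state +3, the complex ion is [Au...]^3+.
Charge balance with perchlorate (-1) requires 1 complex ion per 3 perchlorate.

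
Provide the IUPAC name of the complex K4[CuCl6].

The 4 potassium counter-ions carry a total charge of +4, so each complex ion is 4−.
Ligand charges: 6×chloro (-1 each); total -6. So Cu + (-6) = 4−, giving Cu = +2.
The complex ion is anionic, so copper takes the -ate form cuprate(II).

potassium hexachlorocuprate(II)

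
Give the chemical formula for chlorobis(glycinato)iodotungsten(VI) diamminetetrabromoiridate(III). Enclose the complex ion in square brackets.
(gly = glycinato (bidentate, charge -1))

[WCl(gly)2I][IrBr4(NH3)2]2

Cation [W…]: ligand charges -4, W(VI) ⇒ ion charge 2+.
Anion [Ir…]: ligand charges -4, Ir(III) ⇒ ion charge 1−.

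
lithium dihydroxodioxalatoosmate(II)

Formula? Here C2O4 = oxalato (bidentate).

Li4[Os(C2O4)2(OH)2]

Ligands: 2 hydroxo (OH, -1), 2 oxalato (C2O4, -2). Ligand charge sum = -6.
Charge balance with lithium (+1) requires 1 complex ion per 4 lithium.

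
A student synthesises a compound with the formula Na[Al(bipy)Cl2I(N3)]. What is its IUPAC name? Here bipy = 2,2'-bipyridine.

sodium azido(2,2'-bipyridine)dichloroiodoaluminate(III)

The 1 sodium counter-ion carries a total charge of +1, so each complex ion is 1−.
Ligand charges: 1×iodo (-1 each), 1×azido (-1 each), 2×chloro (-1 each), 1×2,2'-bipyridine (neutral); total -4. So Al + (-4) = 1−, giving Al = +3.
The complex ion is anionic, so aluminium takes the -ate form aluminate(III).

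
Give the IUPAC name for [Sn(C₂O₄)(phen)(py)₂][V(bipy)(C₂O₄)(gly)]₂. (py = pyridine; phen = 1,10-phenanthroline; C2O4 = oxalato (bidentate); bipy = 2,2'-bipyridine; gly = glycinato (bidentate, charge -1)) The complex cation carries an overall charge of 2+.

The complex cation is given as 2+; its ligand charges sum to -2, so Sn = +4.
With 2 anions per cation, each anion must be 2/2 = 1−.
Anion: ligand charges sum to -3; for the ion to be 1−, V = +2.

oxalato(1,10-phenanthroline)bis(pyridine)tin(IV) (2,2'-bipyridine)(glycinato)oxalatovanadate(II)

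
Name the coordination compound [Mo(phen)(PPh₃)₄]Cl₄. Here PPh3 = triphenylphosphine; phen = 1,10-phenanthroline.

The 4 chloride counter-ions carry a total charge of -4, so each complex ion is 4+.
Ligand charges: 4×triphenylphosphine (neutral), 1×1,10-phenanthroline (neutral); total 0. So Mo + (0) = 4+, giving Mo = +4.
Ligands are named alphabetically: phenanthroline before triphenylphosphine.

(1,10-phenanthroline)tetrakis(triphenylphosphine)molybdenum(IV) chloride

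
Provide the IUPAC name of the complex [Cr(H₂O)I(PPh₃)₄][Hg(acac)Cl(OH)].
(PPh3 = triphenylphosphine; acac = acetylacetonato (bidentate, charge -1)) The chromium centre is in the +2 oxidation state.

aquaiodotetrakis(triphenylphosphine)chromium(II) (acetylacetonato)chlorohydroxomercurate(II)

Cr is given as +2; the cation's ligand charges sum to -1, so the complex cation is 1+.
A 1:1 salt means the anion carries the equal and opposite charge, 1−.
Anion: ligand charges sum to -3; for the ion to be 1−, Hg = +2.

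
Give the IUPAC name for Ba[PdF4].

barium tetrafluoropalladate(II)

The 1 barium counter-ion carries a total charge of +2, so each complex ion is 2−.
Ligand charges: 4×fluoro (-1 each); total -4. So Pd + (-4) = 2−, giving Pd = +2.
The complex ion is anionic, so palladium takes the -ate form palladate(II).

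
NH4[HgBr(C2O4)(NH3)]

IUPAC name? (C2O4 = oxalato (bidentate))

ammonium amminebromooxalatomercurate(II)

The 1 ammonium counter-ion carries a total charge of +1, so each complex ion is 1−.
Ligand charges: 1×oxalato (-2 each), 1×ammine (neutral), 1×bromo (-1 each); total -3. So Hg + (-3) = 1−, giving Hg = +2.
Ligands are named alphabetically: ammine before bromo before oxalato.
The complex ion is anionic, so mercury takes the -ate form mercurate(II).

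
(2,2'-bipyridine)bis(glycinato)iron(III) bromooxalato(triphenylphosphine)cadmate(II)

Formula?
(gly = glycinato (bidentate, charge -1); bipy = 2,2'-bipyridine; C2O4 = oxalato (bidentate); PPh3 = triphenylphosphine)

[Fe(bipy)(gly)2][CdBr(C2O4)(PPh3)]

Cation [Fe…]: ligand charges -2, Fe(III) ⇒ ion charge 1+.
Anion [Cd…]: ligand charges -3, Cd(II) ⇒ ion charge 1−.
One 1+ cation balances one 1− anion.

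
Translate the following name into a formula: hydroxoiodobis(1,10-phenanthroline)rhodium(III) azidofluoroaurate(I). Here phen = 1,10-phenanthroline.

Cation [Rh…]: ligand charges -2, Rh(III) ⇒ ion charge 1+.
Anion [Au…]: ligand charges -2, Au(I) ⇒ ion charge 1−.
One 1+ cation balances one 1− anion.

[RhI(OH)(phen)2][AuF(N3)]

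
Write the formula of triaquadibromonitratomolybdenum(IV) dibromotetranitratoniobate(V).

[MoBr2(H2O)3(NO3)][NbBr2(NO3)4]

Cation [Mo…]: ligand charges -3, Mo(IV) ⇒ ion charge 1+.
Anion [Nb…]: ligand charges -6, Nb(V) ⇒ ion charge 1−.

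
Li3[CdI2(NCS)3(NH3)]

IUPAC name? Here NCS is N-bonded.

lithium amminediiodotriisothiocyanatocadmate(II)

The 3 lithium counter-ions carry a total charge of +3, so each complex ion is 3−.
Ligand charges: 1×ammine (neutral), 2×iodo (-1 each), 3×isothiocyanato (-1 each); total -5. So Cd + (-5) = 3−, giving Cd = +2.
Ligands are named alphabetically: ammine before iodo before isothiocyanato.
The complex ion is anionic, so cadmium takes the -ate form cadmate(II).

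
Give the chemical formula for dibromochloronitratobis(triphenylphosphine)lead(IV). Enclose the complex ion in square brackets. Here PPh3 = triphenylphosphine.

Ligands: 1 nitrato (NO3, -1), 2 triphenylphosphine (PPh3, neutral), 2 bromo (Br, -1), 1 chloro (Cl, -1). Ligand charge sum = -4.
With Pb in oxidation state +4, the complex ion is [Pb...].

[PbBr2Cl(NO3)(PPh3)2]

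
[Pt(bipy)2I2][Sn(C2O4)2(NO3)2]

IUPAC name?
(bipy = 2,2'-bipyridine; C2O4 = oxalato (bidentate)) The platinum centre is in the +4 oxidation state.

bis(2,2'-bipyridine)diiodoplatinum(IV) dinitratodioxalatostannate(IV)

Both ions are complex: the cation is named first with the plain metal name, the anion second with the -ate form; each ion's ligands are alphabetised independently.
Pt is given as +4; the cation's ligand charges sum to -2, so the complex cation is 2+.
A 1:1 salt means the anion carries the equal and opposite charge, 2−.
Anion: ligand charges sum to -6; for the ion to be 2−, Sn = +4.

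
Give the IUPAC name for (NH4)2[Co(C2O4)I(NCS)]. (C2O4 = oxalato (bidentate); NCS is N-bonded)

ammonium iodoisothiocyanatooxalatocobaltate(II)

The 2 ammonium counter-ions carry a total charge of +2, so each complex ion is 2−.
Ligand charges: 1×iodo (-1 each), 1×oxalato (-2 each), 1×isothiocyanato (-1 each); total -4. So Co + (-4) = 2−, giving Co = +2.
Ligands are named alphabetically: iodo before isothiocyanato before oxalato.
The complex ion is anionic, so cobalt takes the -ate form cobaltate(II).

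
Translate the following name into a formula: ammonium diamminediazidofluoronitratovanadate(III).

NH4[VF(N3)2(NH3)2(NO3)]

Ligands: 2 azido (N3, -1), 2 ammine (NH3, neutral), 1 nitrato (NO3, -1), 1 fluoro (F, -1). Ligand charge sum = -4.
Charge balance with ammonium (+1) requires 1 complex ion per 1 ammonium.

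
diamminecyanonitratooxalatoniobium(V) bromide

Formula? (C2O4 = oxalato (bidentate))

Ligands: 1 oxalato (C2O4, -2), 2 ammine (NH3, neutral), 1 cyano (CN, -1), 1 nitrato (NO3, -1). Ligand charge sum = -4.
With Nb in oxidation state +5, the complex ion is [Nb...]^1+.
Charge balance with bromide (-1) requires 1 complex ion per 1 bromide.

[Nb(C2O4)(CN)(NH3)2(NO3)]Br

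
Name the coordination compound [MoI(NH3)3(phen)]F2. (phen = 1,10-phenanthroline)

triammineiodo(1,10-phenanthroline)molybdenum(III) fluoride

The 2 fluoride counter-ions carry a total charge of -2, so each complex ion is 2+.
Ligand charges: 3×ammine (neutral), 1×iodo (-1 each), 1×1,10-phenanthroline (neutral); total -1. So Mo + (-1) = 2+, giving Mo = +3.
Ligands are named alphabetically: ammine before iodo before phenanthroline.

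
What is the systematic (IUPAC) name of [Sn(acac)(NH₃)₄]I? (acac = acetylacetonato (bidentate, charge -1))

The 1 iodide counter-ion carries a total charge of -1, so each complex ion is 1+.
Ligand charges: 4×ammine (neutral), 1×acetylacetonato (-1 each); total -1. So Sn + (-1) = 1+, giving Sn = +2.
Ligands are named alphabetically: acetylacetonato before ammine.

(acetylacetonato)tetraamminetin(II) iodide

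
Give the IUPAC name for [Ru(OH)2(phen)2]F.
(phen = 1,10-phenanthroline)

dihydroxobis(1,10-phenanthroline)ruthenium(III) fluoride

The 1 fluoride counter-ion carries a total charge of -1, so each complex ion is 1+.
Ligand charges: 2×1,10-phenanthroline (neutral), 2×hydroxo (-1 each); total -2. So Ru + (-2) = 1+, giving Ru = +3.
Ligands are named alphabetically: hydroxo before phenanthroline.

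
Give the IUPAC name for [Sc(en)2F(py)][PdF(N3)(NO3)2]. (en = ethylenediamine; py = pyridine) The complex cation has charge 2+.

bis(ethylenediamine)fluoro(pyridine)scandium(III) azidofluorodinitratopalladate(II)

Both ions are complex: the cation is named first with the plain metal name, the anion second with the -ate form; each ion's ligands are alphabetised independently.
The complex cation is given as 2+; its ligand charges sum to -1, so Sc = +3.
A 1:1 salt means the anion carries the equal and opposite charge, 2−.
Anion: ligand charges sum to -4; for the ion to be 2−, Pd = +2.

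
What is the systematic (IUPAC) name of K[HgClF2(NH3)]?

potassium amminechlorodifluoromercurate(II)

The 1 potassium counter-ion carries a total charge of +1, so each complex ion is 1−.
Ligand charges: 2×fluoro (-1 each), 1×ammine (neutral), 1×chloro (-1 each); total -3. So Hg + (-3) = 1−, giving Hg = +2.
Ligands are named alphabetically: ammine before chloro before fluoro.
The complex ion is anionic, so mercury takes the -ate form mercurate(II).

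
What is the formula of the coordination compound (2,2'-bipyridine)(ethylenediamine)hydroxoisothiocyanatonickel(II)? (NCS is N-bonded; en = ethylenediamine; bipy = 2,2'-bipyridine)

[Ni(bipy)(en)(NCS)(OH)]

Ligands: 1 isothiocyanato (NCS, -1), 1 ethylenediamine (en, neutral), 1 hydroxo (OH, -1), 1 2,2'-bipyridine (bipy, neutral). Ligand charge sum = -2.
With Ni in oxidation state +2, the complex ion is [Ni...].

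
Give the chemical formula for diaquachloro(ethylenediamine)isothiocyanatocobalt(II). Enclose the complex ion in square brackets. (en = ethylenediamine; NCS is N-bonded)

[CoCl(en)(H2O)2(NCS)]

Ligands: 2 aqua (H2O, neutral), 1 ethylenediamine (en, neutral), 1 chloro (Cl, -1), 1 isothiocyanato (NCS, -1). Ligand charge sum = -2.
With Co in oxidation state +2, the complex ion is [Co...].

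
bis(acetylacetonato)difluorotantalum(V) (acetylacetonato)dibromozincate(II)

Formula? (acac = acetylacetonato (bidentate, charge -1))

Cation [Ta…]: ligand charges -4, Ta(V) ⇒ ion charge 1+.
Anion [Zn…]: ligand charges -3, Zn(II) ⇒ ion charge 1−.

[Ta(acac)2F2][Zn(acac)Br2]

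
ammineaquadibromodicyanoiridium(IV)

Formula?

[IrBr2(CN)2(H2O)(NH3)]

Ligands: 1 ammine (NH3, neutral), 2 cyano (CN, -1), 2 bromo (Br, -1), 1 aqua (H2O, neutral). Ligand charge sum = -4.
With Ir in oxidation state +4, the complex ion is [Ir...].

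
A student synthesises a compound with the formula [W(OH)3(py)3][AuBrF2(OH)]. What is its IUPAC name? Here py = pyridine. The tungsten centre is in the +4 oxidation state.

trihydroxotris(pyridine)tungsten(IV) bromodifluorohydroxoaurate(III)

Both ions are complex: the cation is named first with the plain metal name, the anion second with the -ate form; each ion's ligands are alphabetised independently.
W is given as +4; the cation's ligand charges sum to -3, so the complex cation is 1+.
A 1:1 salt means the anion carries the equal and opposite charge, 1−.
Anion: ligand charges sum to -4; for the ion to be 1−, Au = +3.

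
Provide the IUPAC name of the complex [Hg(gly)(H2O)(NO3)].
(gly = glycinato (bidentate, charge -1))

There is no counter-ion, so the complex is neutral overall.
Ligand charges: 1×aqua (neutral), 1×glycinato (-1 each), 1×nitrato (-1 each); total -2. So Hg + (-2) = 0, giving Hg = +2.
Ligands are named alphabetically: aqua before glycinato before nitrato.

aqua(glycinato)nitratomercury(II)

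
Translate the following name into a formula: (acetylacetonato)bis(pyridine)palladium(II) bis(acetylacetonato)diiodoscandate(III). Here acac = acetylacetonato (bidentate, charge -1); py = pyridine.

Cation [Pd…]: ligand charges -1, Pd(II) ⇒ ion charge 1+.
Anion [Sc…]: ligand charges -4, Sc(III) ⇒ ion charge 1−.

[Pd(acac)(py)2][Sc(acac)2I2]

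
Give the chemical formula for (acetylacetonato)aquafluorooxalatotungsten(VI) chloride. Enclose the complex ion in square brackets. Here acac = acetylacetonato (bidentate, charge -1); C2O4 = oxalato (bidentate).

Ligands: 1 fluoro (F, -1), 1 acetylacetonato (acac, -1), 1 aqua (H2O, neutral), 1 oxalato (C2O4, -2). Ligand charge sum = -4.
With W in oxidation state +6, the complex ion is [W...]^2+.
Charge balance with chloride (-1) requires 1 complex ion per 2 chloride.

[W(acac)(C2O4)F(H2O)]Cl2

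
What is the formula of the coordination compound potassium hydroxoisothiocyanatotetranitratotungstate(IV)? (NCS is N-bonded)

K2[W(NCS)(NO3)4(OH)]

Ligands: 1 isothiocyanato (NCS, -1), 4 nitrato (NO3, -1), 1 hydroxo (OH, -1). Ligand charge sum = -6.
Charge balance with potassium (+1) requires 1 complex ion per 2 potassium.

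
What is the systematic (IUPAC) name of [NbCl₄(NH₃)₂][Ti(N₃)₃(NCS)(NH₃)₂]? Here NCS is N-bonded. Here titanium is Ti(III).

Ti is given as +3; the anion's ligand charges sum to -4, so the complex anion is 1−.
A 1:1 salt means the cation carries the equal and opposite charge, 1+.
Cation: ligand charges sum to -4; for the ion to be 1+, Nb = +5.

diamminetetrachloroniobium(V) diamminetriazidoisothiocyanatotitanate(III)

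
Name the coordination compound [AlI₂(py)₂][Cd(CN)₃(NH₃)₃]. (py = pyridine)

diiodobis(pyridine)aluminium(III) triamminetricyanocadmate(II)

Cadmium is always +2 in its complexes; the anion's ligand charges sum to -3, so the complex anion is 1−.
A 1:1 salt means the cation carries the equal and opposite charge, 1+.
Cation: ligand charges sum to -2; for the ion to be 1+, Al = +3.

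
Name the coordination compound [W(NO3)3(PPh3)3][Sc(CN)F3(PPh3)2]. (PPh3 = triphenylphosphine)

trinitratotris(triphenylphosphine)tungsten(IV) cyanotrifluorobis(triphenylphosphine)scandate(III)

Both ions are complex: the cation is named first with the plain metal name, the anion second with the -ate form; each ion's ligands are alphabetised independently.
Scandium is always +3 in its complexes; the anion's ligand charges sum to -4, so the complex anion is 1−.
A 1:1 salt means the cation carries the equal and opposite charge, 1+.
Cation: ligand charges sum to -3; for the ion to be 1+, W = +4.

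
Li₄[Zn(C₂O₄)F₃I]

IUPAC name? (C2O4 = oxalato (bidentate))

The 4 lithium counter-ions carry a total charge of +4, so each complex ion is 4−.
Ligand charges: 1×oxalato (-2 each), 3×fluoro (-1 each), 1×iodo (-1 each); total -6. So Zn + (-6) = 4−, giving Zn = +2.
The complex ion is anionic, so zinc takes the -ate form zincate(II).

lithium trifluoroiodooxalatozincate(II)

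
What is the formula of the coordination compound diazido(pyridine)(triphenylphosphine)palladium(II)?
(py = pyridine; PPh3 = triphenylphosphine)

Ligands: 1 pyridine (py, neutral), 2 azido (N3, -1), 1 triphenylphosphine (PPh3, neutral). Ligand charge sum = -2.
With Pd in oxidation state +2, the complex ion is [Pd...].

[Pd(N3)2(PPh3)(py)]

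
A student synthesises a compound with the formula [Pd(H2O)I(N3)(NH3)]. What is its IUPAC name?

ammineaquaazidoiodopalladium(II)

There is no counter-ion, so the complex is neutral overall.
Ligand charges: 1×iodo (-1 each), 1×ammine (neutral), 1×aqua (neutral), 1×azido (-1 each); total -2. So Pd + (-2) = 0, giving Pd = +2.
Ligands are named alphabetically: ammine before aqua before azido before iodo.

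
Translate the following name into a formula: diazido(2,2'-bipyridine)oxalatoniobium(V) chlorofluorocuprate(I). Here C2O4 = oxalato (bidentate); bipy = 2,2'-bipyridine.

Cation [Nb…]: ligand charges -4, Nb(V) ⇒ ion charge 1+.
Anion [Cu…]: ligand charges -2, Cu(I) ⇒ ion charge 1−.

[Nb(bipy)(C2O4)(N3)2][CuClF]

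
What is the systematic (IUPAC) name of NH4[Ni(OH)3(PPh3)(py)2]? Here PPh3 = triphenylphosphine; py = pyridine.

ammonium trihydroxobis(pyridine)(triphenylphosphine)nickelate(II)

The 1 ammonium counter-ion carries a total charge of +1, so each complex ion is 1−.
Ligand charges: 3×hydroxo (-1 each), 1×triphenylphosphine (neutral), 2×pyridine (neutral); total -3. So Ni + (-3) = 1−, giving Ni = +2.
Ligands are named alphabetically: hydroxo before pyridine before triphenylphosphine.
The complex ion is anionic, so nickel takes the -ate form nickelate(II).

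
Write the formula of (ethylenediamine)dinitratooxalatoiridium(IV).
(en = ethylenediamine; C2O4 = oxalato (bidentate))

Ligands: 2 nitrato (NO3, -1), 1 ethylenediamine (en, neutral), 1 oxalato (C2O4, -2). Ligand charge sum = -4.
With Ir in oxidation state +4, the complex ion is [Ir...].

[Ir(C2O4)(en)(NO3)2]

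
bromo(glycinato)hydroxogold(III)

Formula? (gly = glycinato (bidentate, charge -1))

Ligands: 1 glycinato (gly, -1), 1 bromo (Br, -1), 1 hydroxo (OH, -1). Ligand charge sum = -3.
With Au in oxidation state +3, the complex ion is [Au...].

[AuBr(gly)(OH)]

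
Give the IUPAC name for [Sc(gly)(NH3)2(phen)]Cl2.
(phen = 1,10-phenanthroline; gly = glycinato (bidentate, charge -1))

The 2 chloride counter-ions carry a total charge of -2, so each complex ion is 2+.
Ligand charges: 2×ammine (neutral), 1×1,10-phenanthroline (neutral), 1×glycinato (-1 each); total -1. So Sc + (-1) = 2+, giving Sc = +3.
Ligands are named alphabetically: ammine before glycinato before phenanthroline.

diammine(glycinato)(1,10-phenanthroline)scandium(III) chloride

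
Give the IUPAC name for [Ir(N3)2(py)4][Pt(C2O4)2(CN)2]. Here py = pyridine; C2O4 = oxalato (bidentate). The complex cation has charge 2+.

diazidotetrakis(pyridine)iridium(IV) dicyanodioxalatoplatinate(IV)

The complex cation is given as 2+; its ligand charges sum to -2, so Ir = +4.
A 1:1 salt means the anion carries the equal and opposite charge, 2−.
Anion: ligand charges sum to -6; for the ion to be 2−, Pt = +4.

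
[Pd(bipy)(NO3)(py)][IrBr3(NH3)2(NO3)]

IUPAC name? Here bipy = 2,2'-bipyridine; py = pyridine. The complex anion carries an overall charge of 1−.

(2,2'-bipyridine)nitrato(pyridine)palladium(II) diamminetribromonitratoiridate(III)

Both ions are complex: the cation is named first with the plain metal name, the anion second with the -ate form; each ion's ligands are alphabetised independently.
The complex anion is given as 1−; its ligand charges sum to -4, so Ir = +3.
A 1:1 salt means the cation carries the equal and opposite charge, 1+.
Cation: ligand charges sum to -1; for the ion to be 1+, Pd = +2.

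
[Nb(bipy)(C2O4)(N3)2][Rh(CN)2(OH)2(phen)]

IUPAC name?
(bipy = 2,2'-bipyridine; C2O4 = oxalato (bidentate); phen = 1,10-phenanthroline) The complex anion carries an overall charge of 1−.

Both ions are complex: the cation is named first with the plain metal name, the anion second with the -ate form; each ion's ligands are alphabetised independently.
The complex anion is given as 1−; its ligand charges sum to -4, so Rh = +3.
A 1:1 salt means the cation carries the equal and opposite charge, 1+.
Cation: ligand charges sum to -4; for the ion to be 1+, Nb = +5.

diazido(2,2'-bipyridine)oxalatoniobium(V) dicyanodihydroxo(1,10-phenanthroline)rhodate(III)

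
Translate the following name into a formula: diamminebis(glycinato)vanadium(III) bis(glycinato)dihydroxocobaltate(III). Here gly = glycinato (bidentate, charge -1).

Cation [V…]: ligand charges -2, V(III) ⇒ ion charge 1+.
Anion [Co…]: ligand charges -4, Co(III) ⇒ ion charge 1−.
One 1+ cation balances one 1− anion.

[V(gly)2(NH3)2][Co(gly)2(OH)2]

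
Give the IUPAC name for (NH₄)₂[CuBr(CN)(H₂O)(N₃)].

ammonium aquaazidobromocyanocuprate(I)

The 2 ammonium counter-ions carry a total charge of +2, so each complex ion is 2−.
Ligand charges: 1×cyano (-1 each), 1×aqua (neutral), 1×bromo (-1 each), 1×azido (-1 each); total -3. So Cu + (-3) = 2−, giving Cu = +1.
The complex ion is anionic, so copper takes the -ate form cuprate(I).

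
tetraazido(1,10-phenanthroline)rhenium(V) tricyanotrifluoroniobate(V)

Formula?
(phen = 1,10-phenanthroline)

Cation [Re…]: ligand charges -4, Re(V) ⇒ ion charge 1+.
Anion [Nb…]: ligand charges -6, Nb(V) ⇒ ion charge 1−.

[Re(N3)4(phen)][Nb(CN)3F3]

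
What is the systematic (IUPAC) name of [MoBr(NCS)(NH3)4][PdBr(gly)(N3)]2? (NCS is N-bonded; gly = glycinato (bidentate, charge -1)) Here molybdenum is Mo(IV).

tetraamminebromoisothiocyanatomolybdenum(IV) azidobromo(glycinato)palladate(II)

Both ions are complex: the cation is named first with the plain metal name, the anion second with the -ate form; each ion's ligands are alphabetised independently.
Mo is given as +4; the cation's ligand charges sum to -2, so the complex cation is 2+.
With 2 anions per cation, each anion must be 2/2 = 1−.
Anion: ligand charges sum to -3; for the ion to be 1−, Pd = +2.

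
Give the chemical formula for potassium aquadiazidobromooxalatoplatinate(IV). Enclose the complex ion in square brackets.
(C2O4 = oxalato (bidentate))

K[PtBr(C2O4)(H2O)(N3)2]

Ligands: 1 oxalato (C2O4, -2), 1 aqua (H2O, neutral), 2 azido (N3, -1), 1 bromo (Br, -1). Ligand charge sum = -5.
With Pt in oxidation state +4, the complex ion is [Pt...]^1−.
Charge balance with potassium (+1) requires 1 complex ion per 1 potassium.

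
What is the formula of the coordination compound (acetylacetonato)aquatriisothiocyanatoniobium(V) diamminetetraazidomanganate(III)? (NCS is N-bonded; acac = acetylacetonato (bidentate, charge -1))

Cation [Nb…]: ligand charges -4, Nb(V) ⇒ ion charge 1+.
Anion [Mn…]: ligand charges -4, Mn(III) ⇒ ion charge 1−.

[Nb(acac)(H2O)(NCS)3][Mn(N3)4(NH3)2]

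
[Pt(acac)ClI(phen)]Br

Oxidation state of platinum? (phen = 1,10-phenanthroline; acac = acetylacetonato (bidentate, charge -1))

+4

1 bromide outside the brackets (-1 each) → the complex ion is 1+.
Ligand charges: 1×Cl = -1; 1×phen neutral; 1×acac = -1; 1×I = -1; sum -3.
Pt + (-3) = 1+ ⇒ Pt is +4.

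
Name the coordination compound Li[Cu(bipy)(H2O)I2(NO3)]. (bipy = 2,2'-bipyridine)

The 1 lithium counter-ion carries a total charge of +1, so each complex ion is 1−.
Ligand charges: 2×iodo (-1 each), 1×2,2'-bipyridine (neutral), 1×nitrato (-1 each), 1×aqua (neutral); total -3. So Cu + (-3) = 1−, giving Cu = +2.
Ligands are named alphabetically: aqua before bipyridine before iodo before nitrato.
The complex ion is anionic, so copper takes the -ate form cuprate(II).

lithium aqua(2,2'-bipyridine)diiodonitratocuprate(II)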